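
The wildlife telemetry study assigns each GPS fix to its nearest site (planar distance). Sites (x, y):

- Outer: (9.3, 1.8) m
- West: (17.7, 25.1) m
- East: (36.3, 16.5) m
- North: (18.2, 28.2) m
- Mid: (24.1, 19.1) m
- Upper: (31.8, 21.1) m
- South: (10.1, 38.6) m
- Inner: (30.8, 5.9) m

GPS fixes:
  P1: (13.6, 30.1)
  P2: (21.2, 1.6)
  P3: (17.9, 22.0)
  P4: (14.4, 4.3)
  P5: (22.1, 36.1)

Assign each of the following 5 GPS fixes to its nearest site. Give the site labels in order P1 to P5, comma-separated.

P1 → North (d²=24.77)
P2 → Inner (d²=110.65)
P3 → West (d²=9.65)
P4 → Outer (d²=32.26)
P5 → North (d²=77.62)

North, Inner, West, Outer, North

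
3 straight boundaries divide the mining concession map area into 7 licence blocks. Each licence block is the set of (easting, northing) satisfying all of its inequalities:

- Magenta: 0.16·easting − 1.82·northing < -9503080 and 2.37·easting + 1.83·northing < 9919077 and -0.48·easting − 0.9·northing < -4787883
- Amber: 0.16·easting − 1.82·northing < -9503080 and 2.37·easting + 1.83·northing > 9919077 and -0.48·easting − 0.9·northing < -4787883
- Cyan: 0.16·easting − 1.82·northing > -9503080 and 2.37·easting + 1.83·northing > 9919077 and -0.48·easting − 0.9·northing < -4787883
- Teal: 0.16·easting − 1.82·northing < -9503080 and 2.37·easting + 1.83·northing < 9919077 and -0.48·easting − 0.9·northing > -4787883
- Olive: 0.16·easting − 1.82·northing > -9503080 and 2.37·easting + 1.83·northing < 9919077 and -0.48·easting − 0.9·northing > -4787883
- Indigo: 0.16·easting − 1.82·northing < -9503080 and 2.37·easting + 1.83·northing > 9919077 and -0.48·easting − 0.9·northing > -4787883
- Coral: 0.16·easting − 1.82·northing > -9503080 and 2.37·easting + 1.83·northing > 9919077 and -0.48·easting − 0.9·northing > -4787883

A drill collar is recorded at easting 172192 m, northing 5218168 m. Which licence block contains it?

0.16·172192 − 1.82·5218168 = -9469515.040, which is > -9503080
2.37·172192 + 1.83·5218168 = 9957342.480, which is > 9919077
-0.48·172192 − 0.9·5218168 = -4779003.360, which is > -4787883
This sign pattern matches Coral.

Coral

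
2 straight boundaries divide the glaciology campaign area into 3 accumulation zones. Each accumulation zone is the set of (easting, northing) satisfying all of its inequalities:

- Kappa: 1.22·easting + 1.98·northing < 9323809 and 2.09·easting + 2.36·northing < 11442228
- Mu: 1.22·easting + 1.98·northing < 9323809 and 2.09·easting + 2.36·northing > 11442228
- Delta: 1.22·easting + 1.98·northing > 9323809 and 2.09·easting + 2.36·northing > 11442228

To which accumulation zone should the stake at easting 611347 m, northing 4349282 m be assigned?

Delta

1.22·611347 + 1.98·4349282 = 9357421.700, which is > 9323809
2.09·611347 + 2.36·4349282 = 11542020.750, which is > 11442228
This sign pattern matches Delta.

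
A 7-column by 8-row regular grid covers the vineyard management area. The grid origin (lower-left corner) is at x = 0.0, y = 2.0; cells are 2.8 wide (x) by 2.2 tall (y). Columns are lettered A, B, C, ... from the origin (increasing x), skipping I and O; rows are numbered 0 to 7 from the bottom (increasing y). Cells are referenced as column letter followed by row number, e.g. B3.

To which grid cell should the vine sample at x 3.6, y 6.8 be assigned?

B2

Column index: ⌊(3.6 − 0.0) / 2.8⌋ = ⌊1.286⌋ = 1 → column B
Row offset from origin: ⌊(6.8 − 2.0) / 2.2⌋ = ⌊2.182⌋ = 2 → row 2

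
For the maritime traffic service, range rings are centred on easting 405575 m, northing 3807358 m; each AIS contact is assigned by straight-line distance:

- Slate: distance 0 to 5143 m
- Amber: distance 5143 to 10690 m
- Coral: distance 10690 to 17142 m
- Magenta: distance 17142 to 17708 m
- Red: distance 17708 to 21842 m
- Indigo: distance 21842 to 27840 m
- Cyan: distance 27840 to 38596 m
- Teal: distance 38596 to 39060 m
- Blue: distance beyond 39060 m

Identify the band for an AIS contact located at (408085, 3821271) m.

Distance = √((408085−405575)² + (3821271−3807358)²) = √(6300100.000 + 193571569.000) = 14137.598 m.
10690 ≤ 14137.598 < 17142 → Coral.

Coral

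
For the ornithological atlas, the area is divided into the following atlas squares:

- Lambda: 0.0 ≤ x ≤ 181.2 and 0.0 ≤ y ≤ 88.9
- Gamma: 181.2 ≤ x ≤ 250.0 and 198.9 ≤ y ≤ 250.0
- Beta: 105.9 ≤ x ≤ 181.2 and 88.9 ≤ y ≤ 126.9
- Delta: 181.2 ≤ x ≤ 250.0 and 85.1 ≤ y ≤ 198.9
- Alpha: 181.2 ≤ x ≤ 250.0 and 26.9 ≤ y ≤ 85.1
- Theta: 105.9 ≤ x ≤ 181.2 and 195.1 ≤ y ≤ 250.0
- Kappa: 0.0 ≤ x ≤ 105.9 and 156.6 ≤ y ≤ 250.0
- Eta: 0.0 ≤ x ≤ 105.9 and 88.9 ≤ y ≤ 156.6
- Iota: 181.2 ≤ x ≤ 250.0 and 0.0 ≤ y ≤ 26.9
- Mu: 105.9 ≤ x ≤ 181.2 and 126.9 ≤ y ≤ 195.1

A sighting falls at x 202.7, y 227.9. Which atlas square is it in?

Gamma

The point has x = 202.7 and y = 227.9.
Only Gamma satisfies 181.2 ≤ x ≤ 250.0 and 198.9 ≤ y ≤ 250.0.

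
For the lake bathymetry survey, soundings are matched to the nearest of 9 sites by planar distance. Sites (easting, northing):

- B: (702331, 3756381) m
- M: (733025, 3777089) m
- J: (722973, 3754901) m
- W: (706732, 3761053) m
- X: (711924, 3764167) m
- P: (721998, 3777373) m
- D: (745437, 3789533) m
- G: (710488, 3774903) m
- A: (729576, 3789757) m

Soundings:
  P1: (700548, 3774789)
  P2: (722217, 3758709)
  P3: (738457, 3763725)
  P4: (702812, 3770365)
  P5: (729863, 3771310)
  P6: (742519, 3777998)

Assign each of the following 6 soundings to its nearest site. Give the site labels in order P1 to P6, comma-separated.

P1 → G (d²=98816596.00)
P2 → J (d²=15072400.00)
P3 → M (d²=208103120.00)
P4 → G (d²=79514420.00)
P5 → M (d²=43395085.00)
P6 → M (d²=90962317.00)

G, J, M, G, M, M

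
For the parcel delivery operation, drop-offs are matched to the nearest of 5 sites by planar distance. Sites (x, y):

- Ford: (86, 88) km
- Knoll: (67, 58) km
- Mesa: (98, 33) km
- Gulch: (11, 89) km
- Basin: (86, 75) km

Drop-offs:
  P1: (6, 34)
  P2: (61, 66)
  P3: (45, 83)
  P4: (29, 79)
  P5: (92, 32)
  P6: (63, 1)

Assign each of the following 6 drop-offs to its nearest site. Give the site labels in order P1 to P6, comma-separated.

Gulch, Knoll, Knoll, Gulch, Mesa, Mesa

P1 → Gulch (d²=3050.00)
P2 → Knoll (d²=100.00)
P3 → Knoll (d²=1109.00)
P4 → Gulch (d²=424.00)
P5 → Mesa (d²=37.00)
P6 → Mesa (d²=2249.00)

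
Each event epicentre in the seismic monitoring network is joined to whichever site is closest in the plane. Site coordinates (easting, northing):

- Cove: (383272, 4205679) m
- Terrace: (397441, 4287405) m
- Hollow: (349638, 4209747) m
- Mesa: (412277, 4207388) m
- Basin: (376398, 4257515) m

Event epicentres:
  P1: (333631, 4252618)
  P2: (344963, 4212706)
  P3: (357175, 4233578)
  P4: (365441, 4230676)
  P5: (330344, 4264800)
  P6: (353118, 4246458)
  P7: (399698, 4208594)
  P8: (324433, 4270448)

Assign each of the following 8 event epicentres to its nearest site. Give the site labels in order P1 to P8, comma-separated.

Basin, Hollow, Hollow, Hollow, Basin, Basin, Mesa, Basin

P1 → Basin (d²=1852996898.00)
P2 → Hollow (d²=30611306.00)
P3 → Hollow (d²=624722930.00)
P4 → Hollow (d²=687757850.00)
P5 → Basin (d²=2174042141.00)
P6 → Basin (d²=664215649.00)
P7 → Mesa (d²=159685677.00)
P8 → Basin (d²=2867623714.00)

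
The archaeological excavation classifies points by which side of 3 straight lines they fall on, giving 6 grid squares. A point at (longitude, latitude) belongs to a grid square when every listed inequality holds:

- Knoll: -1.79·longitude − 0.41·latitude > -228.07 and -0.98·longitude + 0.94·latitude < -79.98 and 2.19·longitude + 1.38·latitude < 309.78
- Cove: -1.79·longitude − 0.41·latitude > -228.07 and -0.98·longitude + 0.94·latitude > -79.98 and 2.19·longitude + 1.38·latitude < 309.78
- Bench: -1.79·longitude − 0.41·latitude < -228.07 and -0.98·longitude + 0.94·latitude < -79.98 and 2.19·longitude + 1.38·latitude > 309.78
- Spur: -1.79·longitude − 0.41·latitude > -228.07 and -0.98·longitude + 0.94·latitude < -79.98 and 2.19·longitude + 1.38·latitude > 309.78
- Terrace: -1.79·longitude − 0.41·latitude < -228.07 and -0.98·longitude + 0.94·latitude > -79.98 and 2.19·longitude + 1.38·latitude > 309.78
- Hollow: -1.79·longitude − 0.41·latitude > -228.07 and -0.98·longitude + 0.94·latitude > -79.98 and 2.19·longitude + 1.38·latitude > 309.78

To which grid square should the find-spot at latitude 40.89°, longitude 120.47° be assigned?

Terrace

-1.79·120.47 − 0.41·40.89 = -232.406, which is < -228.07
-0.98·120.47 + 0.94·40.89 = -79.624, which is > -79.98
2.19·120.47 + 1.38·40.89 = 320.257, which is > 309.78
This sign pattern matches Terrace.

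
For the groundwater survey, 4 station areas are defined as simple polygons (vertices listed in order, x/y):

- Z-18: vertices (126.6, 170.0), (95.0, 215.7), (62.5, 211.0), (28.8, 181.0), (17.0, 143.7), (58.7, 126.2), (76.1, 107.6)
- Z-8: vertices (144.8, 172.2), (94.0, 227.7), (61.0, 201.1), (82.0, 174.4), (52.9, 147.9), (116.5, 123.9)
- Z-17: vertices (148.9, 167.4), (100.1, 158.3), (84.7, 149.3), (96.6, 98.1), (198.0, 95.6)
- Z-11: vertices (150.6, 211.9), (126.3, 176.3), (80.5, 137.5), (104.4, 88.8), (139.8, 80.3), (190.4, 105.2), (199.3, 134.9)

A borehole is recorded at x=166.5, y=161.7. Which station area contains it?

Cast a ray rightward from (166.5, 161.7). For each polygon, the edges (by vertex number in listed order) whose endpoints lie on opposite sides of y = 161.7, where each meets that height, and whether that is right or left of the point:
Z-18: 4–5 at x≈22.69 (left), 7–1 at x≈119.88 (left) → 0 crossings.
Z-8: 4–5 at x≈68.05 (left), 6–1 at x≈138.65 (left) → 0 crossings.
Z-17: 1–2 at x≈118.33 (left), 5–1 at x≈152.80 (left) → 0 crossings.
Z-11: 2–3 at x≈109.07 (left), 7–1 at x≈182.35 (right) → 1 crossing.
Only Z-11 has an odd count, so the point is inside Z-11.

Z-11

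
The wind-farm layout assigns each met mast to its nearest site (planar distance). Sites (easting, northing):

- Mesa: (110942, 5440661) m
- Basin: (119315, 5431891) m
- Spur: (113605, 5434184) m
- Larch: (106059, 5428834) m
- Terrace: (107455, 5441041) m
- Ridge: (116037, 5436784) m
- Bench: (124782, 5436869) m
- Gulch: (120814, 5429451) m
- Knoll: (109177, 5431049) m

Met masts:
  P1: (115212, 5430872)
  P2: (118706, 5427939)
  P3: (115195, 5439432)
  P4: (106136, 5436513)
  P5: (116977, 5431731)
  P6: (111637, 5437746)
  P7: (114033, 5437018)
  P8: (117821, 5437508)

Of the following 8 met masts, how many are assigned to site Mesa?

1

P1 → Spur
P2 → Gulch
P3 → Ridge
P4 → Terrace
P5 → Basin
P6 → Mesa
P7 → Ridge
P8 → Ridge
1 of the 8 goes to Mesa.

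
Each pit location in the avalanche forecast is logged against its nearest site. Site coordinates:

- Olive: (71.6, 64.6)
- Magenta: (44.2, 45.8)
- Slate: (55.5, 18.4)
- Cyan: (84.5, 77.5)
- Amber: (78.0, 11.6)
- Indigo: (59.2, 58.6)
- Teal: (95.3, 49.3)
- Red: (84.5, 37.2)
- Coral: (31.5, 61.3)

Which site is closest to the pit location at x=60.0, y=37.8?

Magenta

Squared distances to each site:
Olive: 852.800; Magenta: 313.640; Slate: 396.610; Cyan: 2176.340; Amber: 1010.440; Indigo: 433.280; Teal: 1378.340; Red: 600.610; Coral: 1364.500.
Minimum at Magenta.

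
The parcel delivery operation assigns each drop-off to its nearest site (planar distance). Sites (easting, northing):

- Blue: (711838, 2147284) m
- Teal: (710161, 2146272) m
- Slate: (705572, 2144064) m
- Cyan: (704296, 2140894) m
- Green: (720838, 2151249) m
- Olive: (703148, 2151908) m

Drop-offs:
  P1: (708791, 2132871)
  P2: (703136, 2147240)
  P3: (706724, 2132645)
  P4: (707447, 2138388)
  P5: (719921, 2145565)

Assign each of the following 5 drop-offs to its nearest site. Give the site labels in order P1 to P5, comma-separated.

P1 → Cyan (d²=84573554.00)
P2 → Slate (d²=16021072.00)
P3 → Cyan (d²=73941185.00)
P4 → Cyan (d²=16208837.00)
P5 → Green (d²=33148745.00)

Cyan, Slate, Cyan, Cyan, Green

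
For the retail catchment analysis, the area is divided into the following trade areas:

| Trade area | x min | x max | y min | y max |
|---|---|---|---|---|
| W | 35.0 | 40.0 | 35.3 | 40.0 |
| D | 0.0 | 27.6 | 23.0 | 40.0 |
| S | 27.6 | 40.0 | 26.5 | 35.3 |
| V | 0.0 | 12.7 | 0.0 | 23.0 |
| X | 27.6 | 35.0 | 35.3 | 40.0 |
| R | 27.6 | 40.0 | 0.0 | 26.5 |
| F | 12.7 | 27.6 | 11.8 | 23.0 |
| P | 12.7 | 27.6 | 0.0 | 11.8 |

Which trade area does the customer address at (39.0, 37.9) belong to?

The point has x = 39.0 and y = 37.9.
Only W satisfies 35.0 ≤ x ≤ 40.0 and 35.3 ≤ y ≤ 40.0.

W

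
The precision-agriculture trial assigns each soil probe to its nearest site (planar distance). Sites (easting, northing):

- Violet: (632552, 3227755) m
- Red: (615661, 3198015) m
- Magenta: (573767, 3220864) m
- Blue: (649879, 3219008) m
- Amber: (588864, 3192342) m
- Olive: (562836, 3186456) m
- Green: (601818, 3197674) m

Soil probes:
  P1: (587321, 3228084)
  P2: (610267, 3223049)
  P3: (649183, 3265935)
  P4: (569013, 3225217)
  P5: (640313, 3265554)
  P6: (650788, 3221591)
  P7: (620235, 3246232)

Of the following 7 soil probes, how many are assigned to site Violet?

P1 → Magenta
P2 → Violet
P3 → Violet
P4 → Magenta
P5 → Violet
P6 → Blue
P7 → Violet
4 of the 7 go to Violet.

4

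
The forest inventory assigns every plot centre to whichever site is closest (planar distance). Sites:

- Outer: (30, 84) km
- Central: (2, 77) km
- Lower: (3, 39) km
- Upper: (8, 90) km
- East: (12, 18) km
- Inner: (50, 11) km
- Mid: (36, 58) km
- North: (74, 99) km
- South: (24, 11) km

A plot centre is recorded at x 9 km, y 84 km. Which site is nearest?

Squared distances to each site:
Outer: 441.000; Central: 98.000; Lower: 2061.000; Upper: 37.000; East: 4365.000; Inner: 7010.000; Mid: 1405.000; North: 4450.000; South: 5554.000.
Minimum at Upper.

Upper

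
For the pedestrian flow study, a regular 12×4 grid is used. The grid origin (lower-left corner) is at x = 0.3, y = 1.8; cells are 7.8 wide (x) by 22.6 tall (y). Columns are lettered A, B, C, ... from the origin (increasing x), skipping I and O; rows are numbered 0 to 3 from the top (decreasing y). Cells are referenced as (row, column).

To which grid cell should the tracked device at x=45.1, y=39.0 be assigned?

(2, F)

Column index: ⌊(45.1 − 0.3) / 7.8⌋ = ⌊5.744⌋ = 5 → column F
Row offset from origin: ⌊(39.0 − 1.8) / 22.6⌋ = ⌊1.646⌋ = 1 → row 2 (counted from top)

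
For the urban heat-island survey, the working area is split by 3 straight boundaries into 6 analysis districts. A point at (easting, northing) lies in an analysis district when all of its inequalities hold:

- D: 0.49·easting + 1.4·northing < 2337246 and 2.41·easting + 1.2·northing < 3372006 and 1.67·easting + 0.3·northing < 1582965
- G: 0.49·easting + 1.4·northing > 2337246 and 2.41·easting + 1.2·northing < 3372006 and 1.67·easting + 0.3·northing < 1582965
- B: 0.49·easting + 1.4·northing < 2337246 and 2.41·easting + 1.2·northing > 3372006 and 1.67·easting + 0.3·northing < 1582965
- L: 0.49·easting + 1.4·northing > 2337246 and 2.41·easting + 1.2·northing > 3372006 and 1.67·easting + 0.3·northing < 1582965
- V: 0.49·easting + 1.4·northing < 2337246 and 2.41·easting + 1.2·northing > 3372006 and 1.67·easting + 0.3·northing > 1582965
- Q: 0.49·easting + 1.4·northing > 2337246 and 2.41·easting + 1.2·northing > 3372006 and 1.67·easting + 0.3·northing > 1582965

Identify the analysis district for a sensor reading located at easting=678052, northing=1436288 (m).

0.49·678052 + 1.4·1436288 = 2343048.680, which is > 2337246
2.41·678052 + 1.2·1436288 = 3357650.920, which is < 3372006
1.67·678052 + 0.3·1436288 = 1563233.240, which is < 1582965
This sign pattern matches G.

G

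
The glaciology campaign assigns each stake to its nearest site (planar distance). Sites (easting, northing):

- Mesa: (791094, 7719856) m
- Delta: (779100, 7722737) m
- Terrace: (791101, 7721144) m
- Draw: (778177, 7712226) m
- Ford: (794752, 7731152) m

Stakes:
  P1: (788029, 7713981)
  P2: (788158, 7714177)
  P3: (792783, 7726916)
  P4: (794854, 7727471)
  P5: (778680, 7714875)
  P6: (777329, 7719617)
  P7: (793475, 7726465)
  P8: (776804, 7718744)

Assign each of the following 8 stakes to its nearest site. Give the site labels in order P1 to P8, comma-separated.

Mesa, Mesa, Ford, Ford, Draw, Delta, Ford, Delta

P1 → Mesa (d²=43909850.00)
P2 → Mesa (d²=40871137.00)
P3 → Ford (d²=21820657.00)
P4 → Ford (d²=13560165.00)
P5 → Draw (d²=7270210.00)
P6 → Delta (d²=12870841.00)
P7 → Ford (d²=23598698.00)
P8 → Delta (d²=21215665.00)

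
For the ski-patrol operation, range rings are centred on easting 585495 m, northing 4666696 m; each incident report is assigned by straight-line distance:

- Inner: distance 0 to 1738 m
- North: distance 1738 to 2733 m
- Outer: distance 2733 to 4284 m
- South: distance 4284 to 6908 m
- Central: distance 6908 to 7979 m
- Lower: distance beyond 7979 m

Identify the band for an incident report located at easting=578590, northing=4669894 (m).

Central

Distance = √((578590−585495)² + (4669894−4666696)²) = √(47679025.000 + 10227204.000) = 7609.614 m.
6908 ≤ 7609.614 < 7979 → Central.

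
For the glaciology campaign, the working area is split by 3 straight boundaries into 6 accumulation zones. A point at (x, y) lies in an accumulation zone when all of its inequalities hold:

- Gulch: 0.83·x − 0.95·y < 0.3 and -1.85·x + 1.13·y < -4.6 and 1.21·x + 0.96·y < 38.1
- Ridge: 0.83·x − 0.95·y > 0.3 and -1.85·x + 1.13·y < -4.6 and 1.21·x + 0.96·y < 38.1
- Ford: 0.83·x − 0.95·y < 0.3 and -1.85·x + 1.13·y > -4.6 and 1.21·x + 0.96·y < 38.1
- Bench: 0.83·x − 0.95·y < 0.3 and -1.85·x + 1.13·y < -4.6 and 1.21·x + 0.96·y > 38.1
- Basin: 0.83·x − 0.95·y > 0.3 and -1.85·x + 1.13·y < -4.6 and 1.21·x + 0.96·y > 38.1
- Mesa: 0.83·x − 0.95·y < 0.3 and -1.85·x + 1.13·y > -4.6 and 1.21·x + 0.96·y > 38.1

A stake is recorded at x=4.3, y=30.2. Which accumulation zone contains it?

Ford

0.83·4.3 − 0.95·30.2 = -25.121, which is < 0.3
-1.85·4.3 + 1.13·30.2 = 26.171, which is > -4.6
1.21·4.3 + 0.96·30.2 = 34.195, which is < 38.1
This sign pattern matches Ford.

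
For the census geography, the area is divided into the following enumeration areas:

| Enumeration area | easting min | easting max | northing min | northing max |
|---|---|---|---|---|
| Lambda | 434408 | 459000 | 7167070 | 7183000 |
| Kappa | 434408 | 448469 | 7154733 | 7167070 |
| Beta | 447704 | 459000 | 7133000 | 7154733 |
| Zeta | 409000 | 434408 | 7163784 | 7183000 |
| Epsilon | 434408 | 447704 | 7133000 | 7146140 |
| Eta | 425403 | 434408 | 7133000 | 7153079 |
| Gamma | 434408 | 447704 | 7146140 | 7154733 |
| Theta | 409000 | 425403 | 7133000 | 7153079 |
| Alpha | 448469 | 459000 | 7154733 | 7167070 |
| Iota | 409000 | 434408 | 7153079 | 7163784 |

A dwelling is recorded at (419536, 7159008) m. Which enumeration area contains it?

The point has easting = 419536 and northing = 7159008.
Only Iota satisfies 409000 ≤ easting ≤ 434408 and 7153079 ≤ northing ≤ 7163784.

Iota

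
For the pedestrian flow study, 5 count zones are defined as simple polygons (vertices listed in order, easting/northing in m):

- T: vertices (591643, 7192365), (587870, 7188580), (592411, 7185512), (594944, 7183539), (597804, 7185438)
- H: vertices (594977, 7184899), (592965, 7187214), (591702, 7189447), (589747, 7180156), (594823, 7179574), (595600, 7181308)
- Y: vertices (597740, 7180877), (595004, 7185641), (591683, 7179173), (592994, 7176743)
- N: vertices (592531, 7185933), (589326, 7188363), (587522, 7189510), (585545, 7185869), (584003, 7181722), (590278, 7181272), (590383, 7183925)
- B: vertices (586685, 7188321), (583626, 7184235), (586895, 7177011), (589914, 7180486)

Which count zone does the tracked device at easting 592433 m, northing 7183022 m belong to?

H

Cast a ray rightward from (592433, 7183022). For each polygon, the edges (by vertex number in listed order) whose endpoints lie on opposite sides of northing = 7183022, where each meets that height, and whether that is right or left of the point:
T: no edge straddles that height → 0 crossings.
H: 3–4 at easting≈590350.1 (left), 6–1 at easting≈595302.6 (right) → 1 crossing.
Y: 1–2 at easting≈596508.1 (right), 2–3 at easting≈593659.3 (right) → 2 crossings.
N: 4–5 at easting≈584486.4 (left), 6–7 at easting≈590347.3 (left) → 0 crossings.
B: 2–3 at easting≈584174.9 (left), 4–1 at easting≈588868.9 (left) → 0 crossings.
Only H has an odd count, so the point is inside H.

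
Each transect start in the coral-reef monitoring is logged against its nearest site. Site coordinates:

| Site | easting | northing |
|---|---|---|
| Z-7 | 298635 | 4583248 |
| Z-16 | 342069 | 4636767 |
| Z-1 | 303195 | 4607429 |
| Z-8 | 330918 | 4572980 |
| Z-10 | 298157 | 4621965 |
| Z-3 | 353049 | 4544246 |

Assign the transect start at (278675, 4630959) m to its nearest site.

Squared distances to each site:
Z-7: 2674741121.000; Z-16: 4052532100.000; Z-1: 1154891300.000; Z-8: 6090895490.000; Z-10: 460440360.000; Z-3: 13050636245.000.
Minimum at Z-10.

Z-10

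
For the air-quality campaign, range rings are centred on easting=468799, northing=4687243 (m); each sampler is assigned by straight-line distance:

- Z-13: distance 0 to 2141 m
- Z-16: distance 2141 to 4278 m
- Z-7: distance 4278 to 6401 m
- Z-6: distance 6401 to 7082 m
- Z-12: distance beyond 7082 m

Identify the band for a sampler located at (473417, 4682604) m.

Z-6

Distance = √((473417−468799)² + (4682604−4687243)²) = √(21325924.000 + 21520321.000) = 6545.704 m.
6401 ≤ 6545.704 < 7082 → Z-6.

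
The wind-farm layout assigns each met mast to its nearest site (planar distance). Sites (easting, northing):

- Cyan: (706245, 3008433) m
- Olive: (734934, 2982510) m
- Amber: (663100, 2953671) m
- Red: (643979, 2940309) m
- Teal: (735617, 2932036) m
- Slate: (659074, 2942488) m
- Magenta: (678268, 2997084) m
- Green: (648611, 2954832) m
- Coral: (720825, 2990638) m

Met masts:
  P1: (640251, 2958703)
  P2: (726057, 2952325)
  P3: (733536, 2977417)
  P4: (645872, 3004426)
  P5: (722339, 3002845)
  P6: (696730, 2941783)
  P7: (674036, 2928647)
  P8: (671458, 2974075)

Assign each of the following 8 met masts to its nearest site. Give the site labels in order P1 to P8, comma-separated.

Green, Teal, Olive, Magenta, Coral, Amber, Slate, Amber

P1 → Green (d²=84874241.00)
P2 → Teal (d²=503037121.00)
P3 → Olive (d²=27893053.00)
P4 → Magenta (d²=1103405780.00)
P5 → Coral (d²=151303045.00)
P6 → Amber (d²=1272301444.00)
P7 → Slate (d²=415434725.00)
P8 → Amber (d²=486179380.00)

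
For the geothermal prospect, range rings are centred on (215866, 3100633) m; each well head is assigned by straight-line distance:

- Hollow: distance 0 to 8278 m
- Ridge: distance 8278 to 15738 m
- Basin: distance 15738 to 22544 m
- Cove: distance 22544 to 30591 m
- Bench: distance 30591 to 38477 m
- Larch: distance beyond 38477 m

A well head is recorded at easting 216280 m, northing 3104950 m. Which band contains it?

Hollow

Distance = √((216280−215866)² + (3104950−3100633)²) = √(171396.000 + 18636489.000) = 4336.806 m.
0 ≤ 4336.806 < 8278 → Hollow.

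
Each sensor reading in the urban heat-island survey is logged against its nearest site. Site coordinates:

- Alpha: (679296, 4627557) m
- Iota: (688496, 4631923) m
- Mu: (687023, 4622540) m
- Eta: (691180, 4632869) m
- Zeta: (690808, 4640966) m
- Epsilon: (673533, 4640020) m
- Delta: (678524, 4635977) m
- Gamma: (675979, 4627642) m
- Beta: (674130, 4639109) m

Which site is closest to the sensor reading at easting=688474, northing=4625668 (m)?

Mu

Squared distances to each site:
Alpha: 87804005.000; Iota: 39125509.000; Mu: 11889785.000; Eta: 59176837.000; Zeta: 239476360.000; Epsilon: 429213385.000; Delta: 205277981.000; Gamma: 160021701.000; Beta: 386410817.000.
Minimum at Mu.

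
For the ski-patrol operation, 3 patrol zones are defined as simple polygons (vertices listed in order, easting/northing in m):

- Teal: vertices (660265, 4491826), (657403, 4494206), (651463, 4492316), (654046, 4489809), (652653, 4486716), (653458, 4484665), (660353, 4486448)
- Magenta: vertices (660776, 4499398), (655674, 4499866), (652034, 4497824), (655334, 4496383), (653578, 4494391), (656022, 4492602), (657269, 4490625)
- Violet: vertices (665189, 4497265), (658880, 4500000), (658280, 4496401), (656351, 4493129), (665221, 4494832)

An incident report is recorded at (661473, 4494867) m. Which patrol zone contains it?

Cast a ray rightward from (661473, 4494867). For each polygon, the edges (by vertex number in listed order) whose endpoints lie on opposite sides of northing = 4494867, where each meets that height, and whether that is right or left of the point:
Teal: no edge straddles that height → 0 crossings.
Magenta: 4–5 at easting≈653997.6 (left), 7–1 at easting≈658964.7 (left) → 0 crossings.
Violet: 3–4 at easting≈657375.6 (left), 5–1 at easting≈665220.5 (right) → 1 crossing.
Only Violet has an odd count, so the point is inside Violet.

Violet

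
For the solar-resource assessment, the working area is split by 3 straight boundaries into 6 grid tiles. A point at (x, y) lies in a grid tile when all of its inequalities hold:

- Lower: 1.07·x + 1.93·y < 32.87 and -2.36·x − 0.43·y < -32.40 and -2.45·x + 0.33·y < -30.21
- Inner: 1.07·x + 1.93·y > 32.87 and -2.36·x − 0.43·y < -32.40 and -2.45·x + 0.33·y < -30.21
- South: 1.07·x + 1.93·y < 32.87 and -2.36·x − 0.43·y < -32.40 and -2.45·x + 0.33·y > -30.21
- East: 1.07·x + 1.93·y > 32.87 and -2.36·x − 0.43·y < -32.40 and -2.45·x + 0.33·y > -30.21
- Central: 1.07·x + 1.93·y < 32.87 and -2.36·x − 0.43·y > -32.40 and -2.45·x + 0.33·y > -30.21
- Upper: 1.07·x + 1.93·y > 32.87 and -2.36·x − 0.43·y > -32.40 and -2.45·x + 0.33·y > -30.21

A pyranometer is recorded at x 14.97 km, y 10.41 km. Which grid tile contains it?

Inner

1.07·14.97 + 1.93·10.41 = 36.109, which is > 32.87
-2.36·14.97 − 0.43·10.41 = -39.806, which is < -32.40
-2.45·14.97 + 0.33·10.41 = -33.241, which is < -30.21
This sign pattern matches Inner.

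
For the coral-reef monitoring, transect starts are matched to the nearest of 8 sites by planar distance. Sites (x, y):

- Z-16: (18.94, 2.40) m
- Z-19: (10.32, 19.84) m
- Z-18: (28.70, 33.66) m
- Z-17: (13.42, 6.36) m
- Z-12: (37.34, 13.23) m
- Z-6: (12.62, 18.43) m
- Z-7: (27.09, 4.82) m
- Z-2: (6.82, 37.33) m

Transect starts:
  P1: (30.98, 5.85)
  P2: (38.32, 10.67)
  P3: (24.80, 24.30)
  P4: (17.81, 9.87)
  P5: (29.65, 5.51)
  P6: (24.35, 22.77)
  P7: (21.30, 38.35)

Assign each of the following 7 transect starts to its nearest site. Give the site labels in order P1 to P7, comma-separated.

Z-7, Z-12, Z-18, Z-17, Z-7, Z-18, Z-18

P1 → Z-7 (d²=16.19)
P2 → Z-12 (d²=7.51)
P3 → Z-18 (d²=102.82)
P4 → Z-17 (d²=31.59)
P5 → Z-7 (d²=7.03)
P6 → Z-18 (d²=137.51)
P7 → Z-18 (d²=76.76)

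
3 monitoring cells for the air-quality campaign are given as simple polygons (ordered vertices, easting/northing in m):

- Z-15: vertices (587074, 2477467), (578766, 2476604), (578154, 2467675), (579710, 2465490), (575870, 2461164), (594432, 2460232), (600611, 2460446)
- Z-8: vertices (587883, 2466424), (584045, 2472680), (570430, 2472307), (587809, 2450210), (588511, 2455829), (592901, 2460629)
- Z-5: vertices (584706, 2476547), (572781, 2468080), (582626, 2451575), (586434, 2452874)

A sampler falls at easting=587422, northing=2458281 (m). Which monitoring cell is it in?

Cast a ray rightward from (587422, 2458281). For each polygon, the edges (by vertex number in listed order) whose endpoints lie on opposite sides of northing = 2458281, where each meets that height, and whether that is right or left of the point:
Z-15: no edge straddles that height → 0 crossings.
Z-8: 3–4 at easting≈581461.3 (left), 5–6 at easting≈590753.6 (right) → 1 crossing.
Z-5: 2–3 at easting≈578626.0 (left), 4–1 at easting≈586039.3 (left) → 0 crossings.
Only Z-8 has an odd count, so the point is inside Z-8.

Z-8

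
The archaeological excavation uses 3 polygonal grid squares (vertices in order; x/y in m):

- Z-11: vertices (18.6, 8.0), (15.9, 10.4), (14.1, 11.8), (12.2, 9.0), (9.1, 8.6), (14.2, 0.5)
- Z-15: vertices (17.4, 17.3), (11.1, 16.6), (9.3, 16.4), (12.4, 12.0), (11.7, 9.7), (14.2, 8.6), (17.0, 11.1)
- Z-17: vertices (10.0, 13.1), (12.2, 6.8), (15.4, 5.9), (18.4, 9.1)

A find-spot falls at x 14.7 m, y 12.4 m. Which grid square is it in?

Cast a ray rightward from (14.7, 12.4). For each polygon, the edges (by vertex number in listed order) whose endpoints lie on opposite sides of y = 12.4, where each meets that height, and whether that is right or left of the point:
Z-11: no edge straddles that height → 0 crossings.
Z-15: 3–4 at x≈12.12 (left), 7–1 at x≈17.08 (right) → 1 crossing.
Z-17: 1–2 at x≈10.24 (left), 4–1 at x≈11.47 (left) → 0 crossings.
Only Z-15 has an odd count, so the point is inside Z-15.

Z-15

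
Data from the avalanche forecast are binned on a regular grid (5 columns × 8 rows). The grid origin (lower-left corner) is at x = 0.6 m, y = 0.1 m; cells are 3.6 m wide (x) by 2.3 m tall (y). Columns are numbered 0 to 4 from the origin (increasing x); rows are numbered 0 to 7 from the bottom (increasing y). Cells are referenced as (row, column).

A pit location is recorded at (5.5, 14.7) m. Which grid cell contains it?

Column index: ⌊(5.5 − 0.6) / 3.6⌋ = ⌊1.361⌋ = 1
Row offset from origin: ⌊(14.7 − 0.1) / 2.3⌋ = ⌊6.348⌋ = 6 → row 6

(6, 1)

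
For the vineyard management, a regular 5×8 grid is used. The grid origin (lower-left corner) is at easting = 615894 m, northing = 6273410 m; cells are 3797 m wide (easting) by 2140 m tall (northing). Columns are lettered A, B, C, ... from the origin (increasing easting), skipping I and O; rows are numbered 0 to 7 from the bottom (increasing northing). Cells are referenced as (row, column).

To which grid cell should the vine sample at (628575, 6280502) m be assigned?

Column index: ⌊(628575 − 615894) / 3797⌋ = ⌊3.340⌋ = 3 → column D
Row offset from origin: ⌊(6280502 − 6273410) / 2140⌋ = ⌊3.314⌋ = 3 → row 3

(3, D)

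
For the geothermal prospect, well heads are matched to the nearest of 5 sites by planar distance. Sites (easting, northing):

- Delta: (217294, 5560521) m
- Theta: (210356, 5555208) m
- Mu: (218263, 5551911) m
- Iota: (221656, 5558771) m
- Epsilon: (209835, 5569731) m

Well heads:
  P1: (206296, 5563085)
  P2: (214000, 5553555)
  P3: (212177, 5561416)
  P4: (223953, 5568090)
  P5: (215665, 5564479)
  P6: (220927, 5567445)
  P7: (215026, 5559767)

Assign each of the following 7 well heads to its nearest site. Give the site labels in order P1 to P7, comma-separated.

Epsilon, Theta, Delta, Iota, Delta, Delta, Delta

P1 → Epsilon (d²=56693837.00)
P2 → Theta (d²=16011145.00)
P3 → Delta (d²=26984714.00)
P4 → Iota (d²=92119970.00)
P5 → Delta (d²=18319405.00)
P6 → Delta (d²=61140465.00)
P7 → Delta (d²=5712340.00)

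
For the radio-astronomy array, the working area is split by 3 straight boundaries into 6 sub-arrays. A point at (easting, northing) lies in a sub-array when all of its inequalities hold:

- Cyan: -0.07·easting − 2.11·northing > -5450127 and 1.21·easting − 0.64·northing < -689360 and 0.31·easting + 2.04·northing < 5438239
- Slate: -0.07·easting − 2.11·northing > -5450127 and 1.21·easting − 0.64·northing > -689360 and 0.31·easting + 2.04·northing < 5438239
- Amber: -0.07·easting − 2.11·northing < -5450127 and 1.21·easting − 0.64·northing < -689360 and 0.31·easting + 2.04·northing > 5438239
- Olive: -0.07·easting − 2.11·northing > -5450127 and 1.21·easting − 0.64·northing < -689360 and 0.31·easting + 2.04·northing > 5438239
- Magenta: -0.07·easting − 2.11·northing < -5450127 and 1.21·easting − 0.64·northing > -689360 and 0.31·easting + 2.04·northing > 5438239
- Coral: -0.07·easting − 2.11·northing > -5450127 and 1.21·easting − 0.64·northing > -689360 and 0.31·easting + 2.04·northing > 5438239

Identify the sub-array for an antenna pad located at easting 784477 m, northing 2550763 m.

Coral

-0.07·784477 − 2.11·2550763 = -5437023.320, which is > -5450127
1.21·784477 − 0.64·2550763 = -683271.150, which is > -689360
0.31·784477 + 2.04·2550763 = 5446744.390, which is > 5438239
This sign pattern matches Coral.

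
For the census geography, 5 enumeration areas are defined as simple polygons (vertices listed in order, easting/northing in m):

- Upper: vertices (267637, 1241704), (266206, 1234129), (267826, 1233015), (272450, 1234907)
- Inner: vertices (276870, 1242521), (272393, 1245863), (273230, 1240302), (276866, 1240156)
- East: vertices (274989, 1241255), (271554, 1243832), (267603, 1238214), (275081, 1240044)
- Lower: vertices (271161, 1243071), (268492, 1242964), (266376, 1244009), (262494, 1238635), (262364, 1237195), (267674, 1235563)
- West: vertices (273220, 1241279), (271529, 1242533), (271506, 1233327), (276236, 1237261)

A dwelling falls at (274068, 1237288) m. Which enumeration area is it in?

West

Cast a ray rightward from (274068, 1237288). For each polygon, the edges (by vertex number in listed order) whose endpoints lie on opposite sides of northing = 1237288, where each meets that height, and whether that is right or left of the point:
Upper: 1–2 at easting≈266802.8 (left), 4–1 at easting≈270764.0 (left) → 0 crossings.
Inner: no edge straddles that height → 0 crossings.
East: no edge straddles that height → 0 crossings.
Lower: 4–5 at easting≈262372.4 (left), 6–1 at easting≈268475.2 (left) → 0 crossings.
West: 2–3 at easting≈271515.9 (left), 4–1 at easting≈276215.7 (right) → 1 crossing.
Only West has an odd count, so the point is inside West.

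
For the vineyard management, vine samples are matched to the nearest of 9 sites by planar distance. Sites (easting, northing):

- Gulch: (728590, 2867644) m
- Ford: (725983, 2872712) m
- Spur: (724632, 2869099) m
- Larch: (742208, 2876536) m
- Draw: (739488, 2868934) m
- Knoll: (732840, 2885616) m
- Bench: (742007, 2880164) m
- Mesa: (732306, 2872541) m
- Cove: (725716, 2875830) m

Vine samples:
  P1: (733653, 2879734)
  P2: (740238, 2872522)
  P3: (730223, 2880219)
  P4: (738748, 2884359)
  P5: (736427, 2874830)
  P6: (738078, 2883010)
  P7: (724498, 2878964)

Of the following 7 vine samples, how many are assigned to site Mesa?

1

P1 → Knoll
P2 → Draw
P3 → Knoll
P4 → Bench
P5 → Mesa
P6 → Bench
P7 → Cove
1 of the 7 goes to Mesa.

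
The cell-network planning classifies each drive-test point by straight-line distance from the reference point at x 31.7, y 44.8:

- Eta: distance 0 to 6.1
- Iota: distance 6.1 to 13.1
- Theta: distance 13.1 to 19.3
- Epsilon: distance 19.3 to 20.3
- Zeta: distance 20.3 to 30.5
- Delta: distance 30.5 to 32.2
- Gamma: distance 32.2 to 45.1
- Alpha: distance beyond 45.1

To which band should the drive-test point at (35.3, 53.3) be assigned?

Distance = √((35.3−31.7)² + (53.3−44.8)²) = √(12.960 + 72.250) = 9.231.
6.1 ≤ 9.231 < 13.1 → Iota.

Iota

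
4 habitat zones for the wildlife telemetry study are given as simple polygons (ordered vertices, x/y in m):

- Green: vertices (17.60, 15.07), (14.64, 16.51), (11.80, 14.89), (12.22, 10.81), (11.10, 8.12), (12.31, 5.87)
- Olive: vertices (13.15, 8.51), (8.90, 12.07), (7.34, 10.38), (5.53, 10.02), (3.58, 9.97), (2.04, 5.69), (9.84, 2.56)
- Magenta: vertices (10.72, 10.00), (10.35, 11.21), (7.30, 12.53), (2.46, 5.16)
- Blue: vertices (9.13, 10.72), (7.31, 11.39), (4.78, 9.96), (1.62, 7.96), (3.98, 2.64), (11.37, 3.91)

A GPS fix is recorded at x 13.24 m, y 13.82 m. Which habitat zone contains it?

Green

Cast a ray rightward from (13.24, 13.82). For each polygon, the edges (by vertex number in listed order) whose endpoints lie on opposite sides of y = 13.82, where each meets that height, and whether that is right or left of the point:
Green: 3–4 at x≈11.910 (left), 6–1 at x≈16.881 (right) → 1 crossing.
Olive: no edge straddles that height → 0 crossings.
Magenta: no edge straddles that height → 0 crossings.
Blue: no edge straddles that height → 0 crossings.
Only Green has an odd count, so the point is inside Green.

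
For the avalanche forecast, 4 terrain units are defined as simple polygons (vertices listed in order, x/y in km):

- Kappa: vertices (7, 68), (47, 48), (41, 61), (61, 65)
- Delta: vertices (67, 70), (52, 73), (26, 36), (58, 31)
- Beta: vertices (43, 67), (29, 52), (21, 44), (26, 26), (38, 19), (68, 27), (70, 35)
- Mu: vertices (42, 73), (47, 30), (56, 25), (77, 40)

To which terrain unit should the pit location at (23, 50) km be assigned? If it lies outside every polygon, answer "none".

none

Cast a ray rightward from (23, 50). For each polygon, the edges (by vertex number in listed order) whose endpoints lie on opposite sides of y = 50, where each meets that height, and whether that is right or left of the point:
Kappa: 1–2 at x≈43.0 (right), 2–3 at x≈46.1 (right) → 2 crossings.
Delta: 2–3 at x≈35.8 (right), 4–1 at x≈62.4 (right) → 2 crossings.
Beta: 2–3 at x≈27.0 (right), 7–1 at x≈57.3 (right) → 2 crossings.
Mu: 1–2 at x≈44.7 (right), 4–1 at x≈66.4 (right) → 2 crossings.
All counts are even, so the point lies outside every listed polygon.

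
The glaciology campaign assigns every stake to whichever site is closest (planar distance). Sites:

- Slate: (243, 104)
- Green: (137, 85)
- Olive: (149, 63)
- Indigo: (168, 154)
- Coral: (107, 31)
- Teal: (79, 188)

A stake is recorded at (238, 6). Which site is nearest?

Squared distances to each site:
Slate: 9629.000; Green: 16442.000; Olive: 11170.000; Indigo: 26804.000; Coral: 17786.000; Teal: 58405.000.
Minimum at Slate.

Slate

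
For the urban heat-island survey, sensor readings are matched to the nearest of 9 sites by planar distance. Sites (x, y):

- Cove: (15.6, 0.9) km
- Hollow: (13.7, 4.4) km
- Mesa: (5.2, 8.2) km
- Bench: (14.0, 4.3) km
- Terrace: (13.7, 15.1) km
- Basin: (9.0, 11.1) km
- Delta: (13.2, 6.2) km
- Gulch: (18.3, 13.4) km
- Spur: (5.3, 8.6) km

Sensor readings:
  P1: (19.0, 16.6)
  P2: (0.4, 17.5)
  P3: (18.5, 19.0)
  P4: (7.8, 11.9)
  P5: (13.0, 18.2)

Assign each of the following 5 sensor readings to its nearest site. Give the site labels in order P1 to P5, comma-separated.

Gulch, Spur, Gulch, Basin, Terrace

P1 → Gulch (d²=10.73)
P2 → Spur (d²=103.22)
P3 → Gulch (d²=31.40)
P4 → Basin (d²=2.08)
P5 → Terrace (d²=10.10)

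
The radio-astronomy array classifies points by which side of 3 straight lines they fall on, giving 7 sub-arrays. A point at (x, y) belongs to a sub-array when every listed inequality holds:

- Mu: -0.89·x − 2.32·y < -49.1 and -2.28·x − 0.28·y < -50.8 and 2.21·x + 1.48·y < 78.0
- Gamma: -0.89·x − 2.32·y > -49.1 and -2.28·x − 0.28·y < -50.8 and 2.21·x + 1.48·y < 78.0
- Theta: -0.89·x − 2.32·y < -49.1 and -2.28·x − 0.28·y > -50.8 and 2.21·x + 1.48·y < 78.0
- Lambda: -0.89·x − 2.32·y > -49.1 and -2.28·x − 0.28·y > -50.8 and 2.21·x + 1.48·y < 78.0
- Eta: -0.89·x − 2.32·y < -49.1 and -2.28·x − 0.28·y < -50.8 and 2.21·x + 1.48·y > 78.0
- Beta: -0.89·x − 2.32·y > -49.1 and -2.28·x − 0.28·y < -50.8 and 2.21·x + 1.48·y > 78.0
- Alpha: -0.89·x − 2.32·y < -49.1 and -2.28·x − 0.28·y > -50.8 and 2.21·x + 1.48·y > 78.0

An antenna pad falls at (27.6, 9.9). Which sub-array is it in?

-0.89·27.6 − 2.32·9.9 = -47.532, which is > -49.1
-2.28·27.6 − 0.28·9.9 = -65.700, which is < -50.8
2.21·27.6 + 1.48·9.9 = 75.648, which is < 78.0
This sign pattern matches Gamma.

Gamma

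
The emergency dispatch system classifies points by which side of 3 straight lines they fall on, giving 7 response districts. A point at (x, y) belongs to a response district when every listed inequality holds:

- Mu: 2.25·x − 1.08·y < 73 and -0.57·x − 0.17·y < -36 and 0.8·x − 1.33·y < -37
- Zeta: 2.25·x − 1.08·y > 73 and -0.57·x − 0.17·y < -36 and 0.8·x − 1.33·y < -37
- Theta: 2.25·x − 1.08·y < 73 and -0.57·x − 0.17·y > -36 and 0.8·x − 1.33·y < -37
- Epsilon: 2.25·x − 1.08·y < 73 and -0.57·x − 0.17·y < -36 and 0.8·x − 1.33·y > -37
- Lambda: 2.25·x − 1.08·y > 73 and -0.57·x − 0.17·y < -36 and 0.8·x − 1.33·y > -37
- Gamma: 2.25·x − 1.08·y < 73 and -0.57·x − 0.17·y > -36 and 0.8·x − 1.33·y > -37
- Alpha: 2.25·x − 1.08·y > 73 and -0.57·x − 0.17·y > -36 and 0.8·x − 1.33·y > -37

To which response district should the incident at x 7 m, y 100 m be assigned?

Theta

2.25·7 − 1.08·100 = -92.250, which is < 73
-0.57·7 − 0.17·100 = -20.990, which is > -36
0.8·7 − 1.33·100 = -127.400, which is < -37
This sign pattern matches Theta.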